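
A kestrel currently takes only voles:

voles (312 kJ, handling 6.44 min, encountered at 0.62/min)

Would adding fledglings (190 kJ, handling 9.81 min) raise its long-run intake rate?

No

Current rate: (0.62×312)/(1 + 0.62×6.44) = 38.74 kJ/min.
Profitability of fledglings: 190/9.81 = 19.37 kJ/min.
19.37 < 38.74, so adding fledglings would lower the average — exclude it.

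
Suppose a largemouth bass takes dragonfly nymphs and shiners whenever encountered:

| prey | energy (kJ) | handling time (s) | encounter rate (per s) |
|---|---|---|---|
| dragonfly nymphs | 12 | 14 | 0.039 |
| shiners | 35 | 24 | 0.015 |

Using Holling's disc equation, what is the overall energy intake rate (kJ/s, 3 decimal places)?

0.521 kJ/s

R = Σλ_iE_i / (1 + Σλ_ih_i)
Numerator: 0.039×12 + 0.015×35 = 0.993
Denominator: 1 + 0.039×14 + 0.015×24 = 1.906
R = 0.993/1.906 = 0.521 kJ/s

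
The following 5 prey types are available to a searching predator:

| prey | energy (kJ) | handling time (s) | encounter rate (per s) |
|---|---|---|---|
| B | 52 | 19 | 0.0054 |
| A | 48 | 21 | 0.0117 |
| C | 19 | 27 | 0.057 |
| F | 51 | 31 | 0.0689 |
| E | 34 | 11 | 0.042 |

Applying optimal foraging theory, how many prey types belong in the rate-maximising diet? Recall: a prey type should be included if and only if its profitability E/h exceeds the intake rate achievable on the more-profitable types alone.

E/h in descending order: E 3.09, B 2.74, A 2.29, F 1.65, C 0.704 kJ/s. The optimal diet is the largest prefix of this list for which every included type satisfies E_i/h_i > R on the types above it.
Rate on top 1: 0.9767. B: 2.74 > 0.9767 → include.
Rate on top 2: 1.092. A: 2.29 > 1.092 → include.
Rate on top 3: 1.254. F: 1.65 > 1.254 → include.
Rate on top 4: 1.466. C: 0.704 < 1.466 → exclude; stop.
Optimal diet: E, B, A, F — 4 of 5 types.

4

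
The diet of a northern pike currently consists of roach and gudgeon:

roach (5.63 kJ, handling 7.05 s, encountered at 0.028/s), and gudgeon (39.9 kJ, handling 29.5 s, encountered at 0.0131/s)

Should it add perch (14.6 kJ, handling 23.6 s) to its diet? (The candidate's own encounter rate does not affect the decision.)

Intake rate on the current diet: R = (0.028×5.63 + 0.0131×39.9) / (1 + 0.028×7.05 + 0.0131×29.5) = 0.6803/1.584 = 0.4295 kJ/s.
Profitability of perch: 14.6/23.6 = 0.6186 kJ/s.
0.6186 > 0.4295, so adding perch raises the average — include it.

Yes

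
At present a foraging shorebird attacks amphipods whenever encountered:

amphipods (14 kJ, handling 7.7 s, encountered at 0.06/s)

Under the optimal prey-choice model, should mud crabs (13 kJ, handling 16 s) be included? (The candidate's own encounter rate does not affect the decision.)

Current rate: (0.06×14)/(1 + 0.06×7.7) = 0.5746 kJ/s.
Profitability of mud crabs: 13/16 = 0.8125 kJ/s.
0.8125 > 0.5746, so adding mud crabs raises the average — include it.

Yes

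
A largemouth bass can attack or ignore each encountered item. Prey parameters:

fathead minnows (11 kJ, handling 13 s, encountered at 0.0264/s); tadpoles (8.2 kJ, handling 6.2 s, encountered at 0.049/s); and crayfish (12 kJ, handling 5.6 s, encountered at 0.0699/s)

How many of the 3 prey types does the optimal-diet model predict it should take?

3

Profitabilities (E/h, kJ/s): crayfish 2.14, tadpoles 1.32, fathead minnows 0.846. Add prey in this order while the next type's profitability exceeds the intake rate on those already taken.
Rate on top 1: 0.6028. tadpoles: 1.32 > 0.6028 → include.
Rate on top 2: 0.7318. fathead minnows: 0.846 > 0.7318 → include.
Optimal diet: crayfish, tadpoles, fathead minnows — 3 of 3 types.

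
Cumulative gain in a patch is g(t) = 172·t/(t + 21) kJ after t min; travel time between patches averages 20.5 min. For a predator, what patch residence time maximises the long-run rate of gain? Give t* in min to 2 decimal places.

20.75 min

Maximise g(t)/(T+t): set derivative to zero → g'(t)(T+t) = g(t).
g'(t) = 172·21/(t + 21)². Setting 172·21/(t+21)² = 172t/[(t+21)(20.5+t)] gives 21(20.5+t) = t(t+21), so t² = 21×20.5 = 430.5.
t* = √430.5 = 20.75 min.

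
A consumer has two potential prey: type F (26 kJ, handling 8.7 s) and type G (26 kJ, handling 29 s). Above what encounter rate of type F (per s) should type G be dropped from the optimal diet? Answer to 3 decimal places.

Drop type G once their profitability E₂/h₂ falls below the rate achievable on type F alone: E₂/h₂ = λE₁/(1 + λh₁).
Solve for λ: λE₁h₂ = E₂(1 + λh₁) → λ(E₁h₂ − E₂h₁) = E₂ → λ = E₂/(E₁h₂ − E₂h₁).
λ = 26/(26×29 − 26×8.7) = 26/527.8 = 0.04926 per s.

0.049 per s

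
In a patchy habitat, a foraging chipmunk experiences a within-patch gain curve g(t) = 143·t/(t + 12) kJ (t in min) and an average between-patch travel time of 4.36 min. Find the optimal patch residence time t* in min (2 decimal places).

7.23 min

By the marginal value theorem, leave when the instantaneous gain rate g'(t) equals the habitat-wide average g(t)/(T + t).
g'(t) = 143·12/(t + 12)². Setting 143·12/(t+12)² = 143t/[(t+12)(4.36+t)] gives 12(4.36+t) = t(t+12), so t² = 12×4.36 = 52.32.
t* = √52.32 = 7.233 min.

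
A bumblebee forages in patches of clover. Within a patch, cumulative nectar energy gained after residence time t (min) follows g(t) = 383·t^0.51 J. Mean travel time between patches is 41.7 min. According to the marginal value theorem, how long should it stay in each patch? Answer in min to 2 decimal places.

43.40 min

Optimal t* satisfies g'(t*) = g(t*)/(T + t*).
g'(t) = 0.51·383·t^-0.49. Setting 0.51·383·t^-0.49 = 383·t^0.51/(41.7+t) gives 0.51(41.7+t) = t, so 0.49·t = 0.51×41.7.
t* = 0.51×41.7/0.49 = 43.4 min.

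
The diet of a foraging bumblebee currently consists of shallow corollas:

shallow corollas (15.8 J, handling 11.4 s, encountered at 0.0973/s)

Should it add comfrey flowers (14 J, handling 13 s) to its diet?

On shallow corollas alone, R = ΣλE/(1+Σλh) = 1.537/2.109 = 0.7289 J/s.
Profitability of comfrey flowers: 14/13 = 1.077 J/s.
Since 1.077 > R, including comfrey flowers increases the long-run rate.

Yes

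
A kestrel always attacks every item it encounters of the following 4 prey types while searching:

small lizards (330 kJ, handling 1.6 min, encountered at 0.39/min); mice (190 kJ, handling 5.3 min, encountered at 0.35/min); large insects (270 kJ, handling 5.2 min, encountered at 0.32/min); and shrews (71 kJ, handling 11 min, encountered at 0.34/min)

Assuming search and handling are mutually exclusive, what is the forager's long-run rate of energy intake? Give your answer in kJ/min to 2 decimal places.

34.42 kJ/min

R = Σλ_iE_i / (1 + Σλ_ih_i)
Numerator: 0.39×330 + 0.35×190 + 0.32×270 + 0.34×71 = 305.7
Denominator: 1 + 0.39×1.6 + 0.35×5.3 + 0.32×5.2 + 0.34×11 = 8.883
R = 305.7/8.883 = 34.42 kJ/min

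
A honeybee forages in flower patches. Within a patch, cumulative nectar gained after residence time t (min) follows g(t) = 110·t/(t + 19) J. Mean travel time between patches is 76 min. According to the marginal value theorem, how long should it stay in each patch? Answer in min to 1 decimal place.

38.0 min

By the marginal value theorem, leave when the instantaneous gain rate g'(t) equals the habitat-wide average g(t)/(T + t).
g'(t) = 110·19/(t + 19)². Setting 110·19/(t+19)² = 110t/[(t+19)(76+t)] gives 19(76+t) = t(t+19), so t² = 19×76 = 1444.
t* = √1444 = 38 min.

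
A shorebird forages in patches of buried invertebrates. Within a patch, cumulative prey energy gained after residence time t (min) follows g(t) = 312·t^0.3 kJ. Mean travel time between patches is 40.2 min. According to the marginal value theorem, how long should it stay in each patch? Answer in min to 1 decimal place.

By the marginal value theorem, leave when the instantaneous gain rate g'(t) equals the habitat-wide average g(t)/(T + t).
g'(t) = 0.3·312·t^-0.7. Setting 0.3·312·t^-0.7 = 312·t^0.3/(40.2+t) gives 0.3(40.2+t) = t, so 0.70·t = 0.3×40.2.
t* = 0.3×40.2/0.70 = 17.23 min.

17.2 min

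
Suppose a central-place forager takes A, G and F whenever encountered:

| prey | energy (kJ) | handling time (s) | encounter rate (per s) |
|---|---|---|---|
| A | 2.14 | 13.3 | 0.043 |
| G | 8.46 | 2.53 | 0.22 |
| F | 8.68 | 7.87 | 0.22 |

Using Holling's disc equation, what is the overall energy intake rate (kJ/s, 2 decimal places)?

1.00 kJ/s

Energy encountered per unit search time: 0.043×2.14 + 0.22×8.46 + 0.22×8.68 = 3.863 kJ/s.
Handling time per unit search time: 0.043×13.3 + 0.22×2.53 + 0.22×7.87 = 2.86.
Rate = 3.863/(1 + 2.86) = 1.001 kJ/s.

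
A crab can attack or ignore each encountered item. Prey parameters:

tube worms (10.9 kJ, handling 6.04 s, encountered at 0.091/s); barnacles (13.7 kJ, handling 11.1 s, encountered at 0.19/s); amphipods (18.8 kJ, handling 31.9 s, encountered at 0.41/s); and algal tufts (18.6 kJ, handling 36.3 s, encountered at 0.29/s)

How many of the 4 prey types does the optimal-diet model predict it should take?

2

E/h in descending order: tube worms 1.8, barnacles 1.23, amphipods 0.589, algal tufts 0.512 kJ/s. The optimal diet is the largest prefix of this list for which every included type satisfies E_i/h_i > R on the types above it.
Rate on top 1: 0.6401. barnacles: 1.23 > 0.6401 → include.
Rate on top 2: 0.9826. amphipods: 0.589 < 0.9826 → exclude; stop.
Optimal diet: tube worms, barnacles — 2 of 4 types.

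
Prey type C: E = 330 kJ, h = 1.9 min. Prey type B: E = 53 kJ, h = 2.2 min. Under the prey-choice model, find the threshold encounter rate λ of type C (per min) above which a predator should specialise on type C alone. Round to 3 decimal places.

The zero-one rule: include type B iff E₂/h₂ > λE₁/(1+λh₁). Equality gives the switch point.
λE₁h₂ = E₂ + λE₂h₁ ⇒ λ = E₂/(E₁h₂ − E₂h₁) = 53/(726 − 100.7) = 0.08476 per min.

0.085 per min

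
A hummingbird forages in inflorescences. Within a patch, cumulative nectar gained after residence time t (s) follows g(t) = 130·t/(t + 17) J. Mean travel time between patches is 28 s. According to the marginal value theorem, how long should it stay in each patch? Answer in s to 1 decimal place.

21.8 s

Optimal t* satisfies g'(t*) = g(t*)/(T + t*).
g'(t) = 130·17/(t + 17)². Setting 130·17/(t+17)² = 130t/[(t+17)(28+t)] gives 17(28+t) = t(t+17), so t² = 17×28 = 476.
t* = √476 = 21.82 s.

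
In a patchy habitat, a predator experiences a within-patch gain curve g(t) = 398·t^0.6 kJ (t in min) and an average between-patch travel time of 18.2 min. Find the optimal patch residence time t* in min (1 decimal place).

27.3 min

By the marginal value theorem, leave when the instantaneous gain rate g'(t) equals the habitat-wide average g(t)/(T + t).
g'(t) = 0.6·398·t^-0.4. Setting 0.6·398·t^-0.4 = 398·t^0.6/(18.2+t) gives 0.6(18.2+t) = t, so 0.40·t = 0.6×18.2.
t* = 0.6×18.2/0.40 = 27.3 min.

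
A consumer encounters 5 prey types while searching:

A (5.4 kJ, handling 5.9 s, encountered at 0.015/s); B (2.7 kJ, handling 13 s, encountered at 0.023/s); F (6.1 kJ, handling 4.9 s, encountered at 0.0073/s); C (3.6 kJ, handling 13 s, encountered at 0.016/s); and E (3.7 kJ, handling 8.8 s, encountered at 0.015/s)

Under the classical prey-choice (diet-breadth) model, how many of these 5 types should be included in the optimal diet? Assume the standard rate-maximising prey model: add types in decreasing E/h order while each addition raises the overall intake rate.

Profitabilities (E/h, kJ/s): F 1.24, A 0.915, E 0.42, C 0.277, B 0.208. Add prey in this order while the next type's profitability exceeds the intake rate on those already taken.
Rate on top 1: 0.04299. A: 0.915 > 0.04299 → include.
Rate on top 2: 0.1117. E: 0.42 > 0.1117 → include.
Rate on top 3: 0.1441. C: 0.277 > 0.1441 → include.
Rate on top 4: 0.163. B: 0.208 > 0.163 → include.
Optimal diet: F, A, E, C, B — 5 of 5 types.

5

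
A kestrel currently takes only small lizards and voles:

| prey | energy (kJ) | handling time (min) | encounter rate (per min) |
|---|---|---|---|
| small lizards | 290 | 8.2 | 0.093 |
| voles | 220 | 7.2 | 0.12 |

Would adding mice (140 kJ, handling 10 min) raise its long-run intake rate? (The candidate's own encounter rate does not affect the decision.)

No

Intake rate on the current diet: R = (0.093×290 + 0.12×220) / (1 + 0.093×8.2 + 0.12×7.2) = 53.37/2.627 = 20.32 kJ/min.
mice: E/h = 140/10 = 14 kJ/min.
14 < 20.32, so adding mice would lower the average — exclude it.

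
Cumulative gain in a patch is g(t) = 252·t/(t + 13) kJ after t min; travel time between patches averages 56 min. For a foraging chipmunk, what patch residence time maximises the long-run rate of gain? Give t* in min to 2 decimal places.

26.98 min

Maximise g(t)/(T+t): set derivative to zero → g'(t)(T+t) = g(t).
g'(t) = 252·13/(t + 13)². Setting 252·13/(t+13)² = 252t/[(t+13)(56+t)] gives 13(56+t) = t(t+13), so t² = 13×56 = 728.
t* = √728 = 26.98 min.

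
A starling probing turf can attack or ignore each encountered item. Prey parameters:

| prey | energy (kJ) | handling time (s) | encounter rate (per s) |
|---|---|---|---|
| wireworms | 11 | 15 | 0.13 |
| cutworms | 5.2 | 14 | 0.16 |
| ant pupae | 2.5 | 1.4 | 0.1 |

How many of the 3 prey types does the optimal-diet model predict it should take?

E/h in descending order: ant pupae 1.79, wireworms 0.733, cutworms 0.371 kJ/s. The optimal diet is the largest prefix of this list for which every included type satisfies E_i/h_i > R on the types above it.
Rate on top 1: 0.2193. wireworms: 0.733 > 0.2193 → include.
Rate on top 2: 0.5437. cutworms: 0.371 < 0.5437 → exclude; stop.
Optimal diet: ant pupae, wireworms — 2 of 3 types.

2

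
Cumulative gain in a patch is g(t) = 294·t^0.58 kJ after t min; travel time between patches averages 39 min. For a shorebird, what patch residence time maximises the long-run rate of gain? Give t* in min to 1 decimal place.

By the marginal value theorem, leave when the instantaneous gain rate g'(t) equals the habitat-wide average g(t)/(T + t).
g'(t) = 0.58·294·t^-0.42. Setting 0.58·294·t^-0.42 = 294·t^0.58/(39+t) gives 0.58(39+t) = t, so 0.42·t = 0.58×39.
t* = 0.58×39/0.42 = 53.86 min.

53.9 min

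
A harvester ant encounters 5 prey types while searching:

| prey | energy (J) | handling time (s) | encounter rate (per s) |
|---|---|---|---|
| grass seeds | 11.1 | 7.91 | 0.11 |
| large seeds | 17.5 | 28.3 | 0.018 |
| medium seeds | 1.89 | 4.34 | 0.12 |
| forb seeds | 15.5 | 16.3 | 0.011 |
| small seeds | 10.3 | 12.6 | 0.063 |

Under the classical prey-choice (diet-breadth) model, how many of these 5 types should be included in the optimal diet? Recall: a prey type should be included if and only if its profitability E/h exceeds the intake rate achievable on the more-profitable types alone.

3

Rank by E/h (J/s): grass seeds 1.4, forb seeds 0.951, small seeds 0.817, large seeds 0.618, medium seeds 0.435. Include each in turn until the next type's E/h falls below the running intake rate.
Rate on top 1: 0.6529. forb seeds: 0.951 > 0.6529 → include.
Rate on top 2: 0.679. small seeds: 0.817 > 0.679 → include.
Rate on top 3: 0.7176. large seeds: 0.618 < 0.7176 → exclude; stop.
Optimal diet: grass seeds, forb seeds, small seeds — 3 of 5 types.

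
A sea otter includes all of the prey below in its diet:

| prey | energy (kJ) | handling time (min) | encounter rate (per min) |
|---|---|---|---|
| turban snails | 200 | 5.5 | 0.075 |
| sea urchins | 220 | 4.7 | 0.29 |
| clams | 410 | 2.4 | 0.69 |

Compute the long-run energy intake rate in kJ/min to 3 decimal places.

81.620 kJ/min

Energy encountered per unit search time: 0.075×200 + 0.29×220 + 0.69×410 = 361.7 kJ/min.
Handling time per unit search time: 0.075×5.5 + 0.29×4.7 + 0.69×2.4 = 3.431.
Rate = 361.7/(1 + 3.431) = 81.62 kJ/min.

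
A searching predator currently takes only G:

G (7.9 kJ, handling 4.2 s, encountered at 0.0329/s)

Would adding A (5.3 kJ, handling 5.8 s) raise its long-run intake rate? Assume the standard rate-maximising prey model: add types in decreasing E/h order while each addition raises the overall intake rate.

On G alone, R = ΣλE/(1+Σλh) = 0.2599/1.138 = 0.2284 kJ/s.
Profitability of A: 5.3/5.8 = 0.9138 kJ/s.
0.9138 > 0.2284, so adding A raises the average — include it.

Yes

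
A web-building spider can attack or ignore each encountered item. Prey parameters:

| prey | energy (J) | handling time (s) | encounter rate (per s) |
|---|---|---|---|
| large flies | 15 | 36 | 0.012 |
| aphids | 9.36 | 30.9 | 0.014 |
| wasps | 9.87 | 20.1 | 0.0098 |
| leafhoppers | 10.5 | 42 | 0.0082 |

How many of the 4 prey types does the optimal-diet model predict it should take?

Profitabilities (E/h, J/s): wasps 0.491, large flies 0.417, aphids 0.303, leafhoppers 0.25. Add prey in this order while the next type's profitability exceeds the intake rate on those already taken.
Rate on top 1: 0.08081. large flies: 0.417 > 0.08081 → include.
Rate on top 2: 0.1699. aphids: 0.303 > 0.1699 → include.
Rate on top 3: 0.1978. leafhoppers: 0.25 > 0.1978 → include.
Optimal diet: wasps, large flies, aphids, leafhoppers — 4 of 4 types.

4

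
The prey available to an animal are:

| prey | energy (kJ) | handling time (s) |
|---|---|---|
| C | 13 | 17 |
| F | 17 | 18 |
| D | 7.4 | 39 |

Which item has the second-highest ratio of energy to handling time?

C

Profitability E/h (kJ/s): C = 13/17 = 0.765, F = 17/18 = 0.944, D = 7.4/39 = 0.19.
Ranked: F > C > D.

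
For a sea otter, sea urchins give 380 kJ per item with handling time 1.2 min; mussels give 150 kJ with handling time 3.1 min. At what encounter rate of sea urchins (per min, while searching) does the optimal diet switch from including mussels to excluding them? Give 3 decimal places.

Drop mussels once their profitability E₂/h₂ falls below the rate achievable on sea urchins alone: E₂/h₂ = λE₁/(1 + λh₁).
Solve for λ: λE₁h₂ = E₂(1 + λh₁) → λ(E₁h₂ − E₂h₁) = E₂ → λ = E₂/(E₁h₂ − E₂h₁).
λ = 150/(380×3.1 − 150×1.2) = 150/998 = 0.1503 per min.

0.150 per min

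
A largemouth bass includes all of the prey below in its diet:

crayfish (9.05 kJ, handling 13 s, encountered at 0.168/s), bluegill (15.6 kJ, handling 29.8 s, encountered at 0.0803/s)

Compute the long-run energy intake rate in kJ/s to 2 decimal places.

0.50 kJ/s

R = Σλ_iE_i / (1 + Σλ_ih_i)
Numerator: 0.168×9.05 + 0.0803×15.6 = 2.773
Denominator: 1 + 0.168×13 + 0.0803×29.8 = 5.577
R = 2.773/5.577 = 0.4972 kJ/s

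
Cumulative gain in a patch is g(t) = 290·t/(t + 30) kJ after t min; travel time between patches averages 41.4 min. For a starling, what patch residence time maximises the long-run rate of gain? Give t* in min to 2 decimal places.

By the marginal value theorem, leave when the instantaneous gain rate g'(t) equals the habitat-wide average g(t)/(T + t).
g'(t) = 290·30/(t + 30)². Setting 290·30/(t+30)² = 290t/[(t+30)(41.4+t)] gives 30(41.4+t) = t(t+30), so t² = 30×41.4 = 1242.
t* = √1242 = 35.24 min.

35.24 min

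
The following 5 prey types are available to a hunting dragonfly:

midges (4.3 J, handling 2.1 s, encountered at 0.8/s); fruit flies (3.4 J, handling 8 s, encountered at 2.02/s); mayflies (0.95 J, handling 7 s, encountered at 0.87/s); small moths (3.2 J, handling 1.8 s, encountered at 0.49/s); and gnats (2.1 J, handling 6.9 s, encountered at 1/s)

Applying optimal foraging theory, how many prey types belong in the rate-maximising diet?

E/h in descending order: midges 2.05, small moths 1.78, fruit flies 0.425, gnats 0.304, mayflies 0.136 J/s. The optimal diet is the largest prefix of this list for which every included type satisfies E_i/h_i > R on the types above it.
Rate on top 1: 1.284. small moths: 1.78 > 1.284 → include.
Rate on top 2: 1.406. fruit flies: 0.425 < 1.406 → exclude; stop.
Optimal diet: midges, small moths — 2 of 5 types.

2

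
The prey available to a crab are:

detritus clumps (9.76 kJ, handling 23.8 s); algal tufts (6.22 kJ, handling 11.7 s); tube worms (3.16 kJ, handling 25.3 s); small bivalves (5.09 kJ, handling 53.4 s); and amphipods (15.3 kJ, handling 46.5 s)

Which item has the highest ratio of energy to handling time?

In descending order of E/h:
algal tufts: 6.22/11.7 = 0.532 kJ/s
detritus clumps: 9.76/23.8 = 0.41 kJ/s
amphipods: 15.3/46.5 = 0.329 kJ/s
tube worms: 3.16/25.3 = 0.125 kJ/s
small bivalves: 5.09/53.4 = 0.0953 kJ/s

algal tufts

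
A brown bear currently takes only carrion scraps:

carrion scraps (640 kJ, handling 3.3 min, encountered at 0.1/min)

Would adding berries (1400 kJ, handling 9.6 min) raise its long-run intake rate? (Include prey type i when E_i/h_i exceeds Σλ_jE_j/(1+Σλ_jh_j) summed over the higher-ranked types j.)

Yes

Current rate: (0.1×640)/(1 + 0.1×3.3) = 48.12 kJ/min.
Profitability of berries: 1400/9.6 = 145.8 kJ/min.
Since 145.8 > R, including berries increases the long-run rate.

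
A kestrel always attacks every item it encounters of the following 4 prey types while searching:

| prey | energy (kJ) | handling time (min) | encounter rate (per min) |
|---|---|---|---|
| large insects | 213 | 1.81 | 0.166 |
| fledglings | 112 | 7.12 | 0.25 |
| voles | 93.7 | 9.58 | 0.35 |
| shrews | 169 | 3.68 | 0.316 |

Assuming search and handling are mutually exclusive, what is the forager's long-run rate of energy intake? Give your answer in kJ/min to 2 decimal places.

R = (0.166×213 + 0.25×112 + 0.35×93.7 + 0.316×169) / (1 + 0.166×1.81 + 0.25×7.12 + 0.35×9.58 + 0.316×3.68) = 149.6/7.596 = 19.69 kJ/min.

19.69 kJ/min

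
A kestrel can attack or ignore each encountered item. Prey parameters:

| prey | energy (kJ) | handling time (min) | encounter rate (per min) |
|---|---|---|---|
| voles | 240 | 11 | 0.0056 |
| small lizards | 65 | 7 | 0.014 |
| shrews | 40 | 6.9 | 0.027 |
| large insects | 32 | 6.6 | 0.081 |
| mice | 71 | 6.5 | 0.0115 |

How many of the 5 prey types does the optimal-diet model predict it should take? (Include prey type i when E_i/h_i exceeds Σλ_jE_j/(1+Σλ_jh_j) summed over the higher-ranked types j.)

5

E/h in descending order: voles 21.8, mice 10.9, small lizards 9.29, shrews 5.8, large insects 4.85 kJ/min. The optimal diet is the largest prefix of this list for which every included type satisfies E_i/h_i > R on the types above it.
Rate on top 1: 1.266. mice: 10.9 > 1.266 → include.
Rate on top 2: 1.901. small lizards: 9.29 > 1.901 → include.
Rate on top 3: 2.488. shrews: 5.8 > 2.488 → include.
Rate on top 4: 2.922. large insects: 4.85 > 2.922 → include.
Optimal diet: voles, mice, small lizards, shrews, large insects — 5 of 5 types.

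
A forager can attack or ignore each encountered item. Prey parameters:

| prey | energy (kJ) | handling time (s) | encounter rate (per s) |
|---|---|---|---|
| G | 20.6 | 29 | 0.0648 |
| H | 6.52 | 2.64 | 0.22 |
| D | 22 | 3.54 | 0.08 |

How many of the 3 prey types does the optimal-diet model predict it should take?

2

Rank by E/h (kJ/s): D 6.21, H 2.47, G 0.71. Include each in turn until the next type's E/h falls below the running intake rate.
Rate on top 1: 1.372. H: 2.47 > 1.372 → include.
Rate on top 2: 1.714. G: 0.71 < 1.714 → exclude; stop.
Optimal diet: D, H — 2 of 3 types.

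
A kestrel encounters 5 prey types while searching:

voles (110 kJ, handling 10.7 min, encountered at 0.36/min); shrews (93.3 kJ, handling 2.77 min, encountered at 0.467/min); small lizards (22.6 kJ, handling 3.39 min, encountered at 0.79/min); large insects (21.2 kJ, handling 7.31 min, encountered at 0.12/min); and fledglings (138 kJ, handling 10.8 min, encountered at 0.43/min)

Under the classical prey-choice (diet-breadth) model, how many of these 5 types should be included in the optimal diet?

Rank by E/h (kJ/min): shrews 33.7, fledglings 12.8, voles 10.3, small lizards 6.67, large insects 2.9. Include each in turn until the next type's E/h falls below the running intake rate.
Rate on top 1: 19. fledglings: 12.8 < 19 → exclude; stop.
Optimal diet: shrews — 1 of 5 types.

1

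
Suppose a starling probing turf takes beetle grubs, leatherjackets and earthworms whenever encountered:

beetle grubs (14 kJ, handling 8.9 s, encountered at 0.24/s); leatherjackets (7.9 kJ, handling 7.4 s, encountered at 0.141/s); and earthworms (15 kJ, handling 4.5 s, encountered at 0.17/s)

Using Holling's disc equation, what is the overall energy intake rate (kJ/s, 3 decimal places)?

1.421 kJ/s

R = Σλ_iE_i / (1 + Σλ_ih_i)
Numerator: 0.24×14 + 0.141×7.9 + 0.17×15 = 7.024
Denominator: 1 + 0.24×8.9 + 0.141×7.4 + 0.17×4.5 = 4.944
R = 7.024/4.944 = 1.421 kJ/s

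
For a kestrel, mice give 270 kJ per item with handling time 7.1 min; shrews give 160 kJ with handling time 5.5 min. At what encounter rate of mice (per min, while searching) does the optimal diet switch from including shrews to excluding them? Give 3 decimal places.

Drop shrews once their profitability E₂/h₂ falls below the rate achievable on mice alone: E₂/h₂ = λE₁/(1 + λh₁).
Solve for λ: λE₁h₂ = E₂(1 + λh₁) → λ(E₁h₂ − E₂h₁) = E₂ → λ = E₂/(E₁h₂ − E₂h₁).
λ = 160/(270×5.5 − 160×7.1) = 160/349 = 0.4585 per min.

0.458 per min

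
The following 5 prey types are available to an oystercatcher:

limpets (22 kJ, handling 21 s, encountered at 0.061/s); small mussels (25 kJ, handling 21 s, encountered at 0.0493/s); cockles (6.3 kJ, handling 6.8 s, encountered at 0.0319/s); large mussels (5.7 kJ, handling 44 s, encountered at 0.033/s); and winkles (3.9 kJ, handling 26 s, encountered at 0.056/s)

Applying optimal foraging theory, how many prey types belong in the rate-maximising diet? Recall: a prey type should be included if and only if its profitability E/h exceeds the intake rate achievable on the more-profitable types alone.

Profitabilities (E/h, kJ/s): small mussels 1.19, limpets 1.05, cockles 0.926, winkles 0.15, large mussels 0.13. Add prey in this order while the next type's profitability exceeds the intake rate on those already taken.
Rate on top 1: 0.6056. limpets: 1.05 > 0.6056 → include.
Rate on top 2: 0.7763. cockles: 0.926 > 0.7763 → include.
Rate on top 3: 0.7855. winkles: 0.15 < 0.7855 → exclude; stop.
Optimal diet: small mussels, limpets, cockles — 3 of 5 types.

3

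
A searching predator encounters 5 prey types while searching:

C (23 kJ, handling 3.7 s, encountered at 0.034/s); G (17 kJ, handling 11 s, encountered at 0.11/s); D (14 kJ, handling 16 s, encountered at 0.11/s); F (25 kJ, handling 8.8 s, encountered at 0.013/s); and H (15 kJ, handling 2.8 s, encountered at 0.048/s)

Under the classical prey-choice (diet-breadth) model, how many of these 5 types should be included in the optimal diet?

4

Profitabilities (E/h, kJ/s): C 6.22, H 5.36, F 2.84, G 1.55, D 0.875. Add prey in this order while the next type's profitability exceeds the intake rate on those already taken.
Rate on top 1: 0.6946. H: 5.36 > 0.6946 → include.
Rate on top 2: 1.192. F: 2.84 > 1.192 → include.
Rate on top 3: 1.329. G: 1.55 > 1.329 → include.
Rate on top 4: 1.43. D: 0.875 < 1.43 → exclude; stop.
Optimal diet: C, H, F, G — 4 of 5 types.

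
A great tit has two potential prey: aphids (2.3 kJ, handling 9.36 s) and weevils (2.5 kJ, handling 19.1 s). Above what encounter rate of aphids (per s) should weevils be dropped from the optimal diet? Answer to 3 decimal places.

Drop weevils once their profitability E₂/h₂ falls below the rate achievable on aphids alone: E₂/h₂ = λE₁/(1 + λh₁).
Solve for λ: λE₁h₂ = E₂(1 + λh₁) → λ(E₁h₂ − E₂h₁) = E₂ → λ = E₂/(E₁h₂ − E₂h₁).
λ = 2.5/(2.3×19.1 − 2.5×9.36) = 2.5/20.53 = 0.1218 per s.

0.122 per s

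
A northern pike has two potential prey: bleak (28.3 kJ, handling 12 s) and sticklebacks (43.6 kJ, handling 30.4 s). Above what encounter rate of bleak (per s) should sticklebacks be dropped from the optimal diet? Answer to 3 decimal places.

Drop sticklebacks once their profitability E₂/h₂ falls below the rate achievable on bleak alone: E₂/h₂ = λE₁/(1 + λh₁).
Solve for λ: λE₁h₂ = E₂(1 + λh₁) → λ(E₁h₂ − E₂h₁) = E₂ → λ = E₂/(E₁h₂ − E₂h₁).
λ = 43.6/(28.3×30.4 − 43.6×12) = 43.6/337.1 = 0.1293 per s.

0.129 per s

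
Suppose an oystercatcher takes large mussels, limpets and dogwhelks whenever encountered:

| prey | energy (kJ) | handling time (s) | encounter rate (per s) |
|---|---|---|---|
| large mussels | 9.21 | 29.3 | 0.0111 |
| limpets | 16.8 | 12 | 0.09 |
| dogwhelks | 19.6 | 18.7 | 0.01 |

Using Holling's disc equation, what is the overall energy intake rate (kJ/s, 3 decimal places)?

0.698 kJ/s

Energy encountered per unit search time: 0.0111×9.21 + 0.09×16.8 + 0.01×19.6 = 1.81 kJ/s.
Handling time per unit search time: 0.0111×29.3 + 0.09×12 + 0.01×18.7 = 1.592.
Rate = 1.81/(1 + 1.592) = 0.6983 kJ/s.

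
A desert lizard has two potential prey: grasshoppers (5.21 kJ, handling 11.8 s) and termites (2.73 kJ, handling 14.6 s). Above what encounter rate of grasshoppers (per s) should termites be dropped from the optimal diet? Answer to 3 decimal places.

The zero-one rule: include termites iff E₂/h₂ > λE₁/(1+λh₁). Equality gives the switch point.
λE₁h₂ = E₂ + λE₂h₁ ⇒ λ = E₂/(E₁h₂ − E₂h₁) = 2.73/(76.07 − 32.21) = 0.06225 per s.

0.062 per s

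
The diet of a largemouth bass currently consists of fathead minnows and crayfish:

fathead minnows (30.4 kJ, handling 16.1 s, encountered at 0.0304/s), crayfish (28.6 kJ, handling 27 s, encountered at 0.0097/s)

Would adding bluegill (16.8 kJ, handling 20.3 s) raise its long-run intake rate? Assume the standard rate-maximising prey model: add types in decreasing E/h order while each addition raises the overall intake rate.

Yes

Current rate: (0.0304×30.4 + 0.0097×28.6)/(1 + 0.0304×16.1 + 0.0097×27) = 0.6861 kJ/s.
Profitability of bluegill: 16.8/20.3 = 0.8276 kJ/s.
Since 0.8276 > R, including bluegill increases the long-run rate.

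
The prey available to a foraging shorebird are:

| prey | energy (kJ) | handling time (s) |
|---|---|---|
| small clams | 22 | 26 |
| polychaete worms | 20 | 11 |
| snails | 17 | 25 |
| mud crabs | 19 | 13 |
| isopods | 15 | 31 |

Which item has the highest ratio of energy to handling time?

In descending order of E/h:
polychaete worms: 20/11 = 1.82 kJ/s
mud crabs: 19/13 = 1.46 kJ/s
small clams: 22/26 = 0.846 kJ/s
snails: 17/25 = 0.68 kJ/s
isopods: 15/31 = 0.484 kJ/s

polychaete worms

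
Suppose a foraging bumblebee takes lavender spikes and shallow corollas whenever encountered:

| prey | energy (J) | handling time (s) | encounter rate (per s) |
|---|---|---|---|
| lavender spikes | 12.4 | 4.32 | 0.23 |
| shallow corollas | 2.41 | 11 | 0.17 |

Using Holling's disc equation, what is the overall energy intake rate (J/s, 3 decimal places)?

0.844 J/s

R = (0.23×12.4 + 0.17×2.41) / (1 + 0.23×4.32 + 0.17×11) = 3.262/3.864 = 0.8442 J/s.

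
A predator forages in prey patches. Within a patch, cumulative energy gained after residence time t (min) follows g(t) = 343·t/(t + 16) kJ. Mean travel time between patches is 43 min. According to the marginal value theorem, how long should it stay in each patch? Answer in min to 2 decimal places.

By the marginal value theorem, leave when the instantaneous gain rate g'(t) equals the habitat-wide average g(t)/(T + t).
g'(t) = 343·16/(t + 16)². Setting 343·16/(t+16)² = 343t/[(t+16)(43+t)] gives 16(43+t) = t(t+16), so t² = 16×43 = 688.
t* = √688 = 26.23 min.

26.23 min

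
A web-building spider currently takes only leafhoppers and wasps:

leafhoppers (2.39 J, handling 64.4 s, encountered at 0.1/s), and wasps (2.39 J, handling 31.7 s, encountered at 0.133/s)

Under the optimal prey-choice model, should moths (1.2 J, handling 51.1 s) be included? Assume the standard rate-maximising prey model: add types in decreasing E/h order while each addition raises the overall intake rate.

No

Current rate: (0.1×2.39 + 0.133×2.39)/(1 + 0.1×64.4 + 0.133×31.7) = 0.04777 J/s.
Profitability of moths: 1.2/51.1 = 0.02348 J/s.
0.02348 < 0.04777, so adding moths would lower the average — exclude it.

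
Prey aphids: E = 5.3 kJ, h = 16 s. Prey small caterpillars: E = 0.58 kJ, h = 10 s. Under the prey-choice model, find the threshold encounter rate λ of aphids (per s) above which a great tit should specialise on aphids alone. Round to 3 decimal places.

At the threshold, the rate on aphids alone equals the profitability of small caterpillars: λ·5.3/(1 + λ·16) = 0.58/10 = 0.058.
Rearranging, λ(5.3 − 0.058×16) = 0.058, so λ = 0.058/4.372 = 0.01327 per s.

0.013 per s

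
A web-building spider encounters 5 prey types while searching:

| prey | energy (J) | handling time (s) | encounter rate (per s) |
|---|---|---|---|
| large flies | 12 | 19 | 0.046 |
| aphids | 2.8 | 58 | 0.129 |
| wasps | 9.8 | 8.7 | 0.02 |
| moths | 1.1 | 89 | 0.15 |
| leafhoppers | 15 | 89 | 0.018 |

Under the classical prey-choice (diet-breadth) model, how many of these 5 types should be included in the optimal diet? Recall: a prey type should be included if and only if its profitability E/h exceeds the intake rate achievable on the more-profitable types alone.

Profitabilities (E/h, J/s): wasps 1.13, large flies 0.632, leafhoppers 0.169, aphids 0.0483, moths 0.0124. Add prey in this order while the next type's profitability exceeds the intake rate on those already taken.
Rate on top 1: 0.167. large flies: 0.632 > 0.167 → include.
Rate on top 2: 0.3652. leafhoppers: 0.169 < 0.3652 → exclude; stop.
Optimal diet: wasps, large flies — 2 of 5 types.

2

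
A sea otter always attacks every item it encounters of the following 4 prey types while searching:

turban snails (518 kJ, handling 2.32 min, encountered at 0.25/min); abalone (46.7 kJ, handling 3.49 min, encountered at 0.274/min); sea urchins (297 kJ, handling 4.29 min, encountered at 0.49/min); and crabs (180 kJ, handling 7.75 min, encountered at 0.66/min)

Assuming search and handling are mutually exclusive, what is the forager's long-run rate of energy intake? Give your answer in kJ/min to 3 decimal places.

41.691 kJ/min

Energy encountered per unit search time: 0.25×518 + 0.274×46.7 + 0.49×297 + 0.66×180 = 406.6 kJ/min.
Handling time per unit search time: 0.25×2.32 + 0.274×3.49 + 0.49×4.29 + 0.66×7.75 = 8.753.
Rate = 406.6/(1 + 8.753) = 41.69 kJ/min.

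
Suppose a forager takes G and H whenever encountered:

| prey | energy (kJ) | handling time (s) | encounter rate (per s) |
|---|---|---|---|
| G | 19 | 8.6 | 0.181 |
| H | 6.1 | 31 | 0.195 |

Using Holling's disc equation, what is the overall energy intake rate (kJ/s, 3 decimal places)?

0.538 kJ/s

Energy encountered per unit search time: 0.181×19 + 0.195×6.1 = 4.628 kJ/s.
Handling time per unit search time: 0.181×8.6 + 0.195×31 = 7.602.
Rate = 4.628/(1 + 7.602) = 0.5381 kJ/s.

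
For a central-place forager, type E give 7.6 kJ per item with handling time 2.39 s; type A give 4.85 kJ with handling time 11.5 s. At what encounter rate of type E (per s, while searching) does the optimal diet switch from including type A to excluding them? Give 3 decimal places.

0.064 per s

At the threshold, the rate on type E alone equals the profitability of type A: λ·7.6/(1 + λ·2.39) = 4.85/11.5 = 0.4217.
Rearranging, λ(7.6 − 0.4217×2.39) = 0.4217, so λ = 0.4217/6.592 = 0.06398 per s.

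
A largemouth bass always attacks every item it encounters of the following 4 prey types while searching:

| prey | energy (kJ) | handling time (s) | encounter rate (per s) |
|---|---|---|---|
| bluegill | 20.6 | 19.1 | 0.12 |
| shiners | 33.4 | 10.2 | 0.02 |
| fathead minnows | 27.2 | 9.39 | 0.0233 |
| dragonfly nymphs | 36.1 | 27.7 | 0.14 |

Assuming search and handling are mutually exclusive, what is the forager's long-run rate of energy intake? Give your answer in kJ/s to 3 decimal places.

R = Σλ_iE_i / (1 + Σλ_ih_i)
Numerator: 0.12×20.6 + 0.02×33.4 + 0.0233×27.2 + 0.14×36.1 = 8.828
Denominator: 1 + 0.12×19.1 + 0.02×10.2 + 0.0233×9.39 + 0.14×27.7 = 7.593
R = 8.828/7.593 = 1.163 kJ/s

1.163 kJ/s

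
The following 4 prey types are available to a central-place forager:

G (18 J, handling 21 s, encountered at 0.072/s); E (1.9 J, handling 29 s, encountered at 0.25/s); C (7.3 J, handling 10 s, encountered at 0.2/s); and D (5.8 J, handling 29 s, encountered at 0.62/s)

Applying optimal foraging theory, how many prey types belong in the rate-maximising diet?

Profitabilities (E/h, J/s): G 0.857, C 0.73, D 0.2, E 0.0655. Add prey in this order while the next type's profitability exceeds the intake rate on those already taken.
Rate on top 1: 0.5159. C: 0.73 > 0.5159 → include.
Rate on top 2: 0.6108. D: 0.2 < 0.6108 → exclude; stop.
Optimal diet: G, C — 2 of 4 types.

2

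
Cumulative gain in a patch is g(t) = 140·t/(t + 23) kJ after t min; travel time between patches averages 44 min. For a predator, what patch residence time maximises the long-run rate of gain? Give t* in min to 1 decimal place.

Maximise g(t)/(T+t): set derivative to zero → g'(t)(T+t) = g(t).
g'(t) = 140·23/(t + 23)². Setting 140·23/(t+23)² = 140t/[(t+23)(44+t)] gives 23(44+t) = t(t+23), so t² = 23×44 = 1012.
t* = √1012 = 31.81 min.

31.8 min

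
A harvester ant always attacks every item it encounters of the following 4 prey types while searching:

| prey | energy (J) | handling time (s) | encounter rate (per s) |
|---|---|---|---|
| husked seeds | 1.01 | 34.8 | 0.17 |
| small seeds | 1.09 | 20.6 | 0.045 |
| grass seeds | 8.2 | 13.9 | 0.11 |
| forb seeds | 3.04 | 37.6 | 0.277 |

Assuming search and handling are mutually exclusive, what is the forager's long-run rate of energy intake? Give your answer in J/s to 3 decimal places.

Energy encountered per unit search time: 0.17×1.01 + 0.045×1.09 + 0.11×8.2 + 0.277×3.04 = 1.965 J/s.
Handling time per unit search time: 0.17×34.8 + 0.045×20.6 + 0.11×13.9 + 0.277×37.6 = 18.79.
Rate = 1.965/(1 + 18.79) = 0.0993 J/s.

0.099 J/s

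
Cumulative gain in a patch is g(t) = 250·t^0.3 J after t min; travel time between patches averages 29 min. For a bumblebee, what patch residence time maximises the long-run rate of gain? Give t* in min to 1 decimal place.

12.4 min

By the marginal value theorem, leave when the instantaneous gain rate g'(t) equals the habitat-wide average g(t)/(T + t).
g'(t) = 0.3·250·t^-0.7. Setting 0.3·250·t^-0.7 = 250·t^0.3/(29+t) gives 0.3(29+t) = t, so 0.70·t = 0.3×29.
t* = 0.3×29/0.70 = 12.43 min.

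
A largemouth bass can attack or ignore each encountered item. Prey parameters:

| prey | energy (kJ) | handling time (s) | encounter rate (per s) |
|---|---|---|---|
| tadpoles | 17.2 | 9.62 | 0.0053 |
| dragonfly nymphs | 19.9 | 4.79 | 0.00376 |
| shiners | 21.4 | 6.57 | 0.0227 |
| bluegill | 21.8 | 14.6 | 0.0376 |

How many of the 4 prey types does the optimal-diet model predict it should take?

E/h in descending order: dragonfly nymphs 4.15, shiners 3.26, tadpoles 1.79, bluegill 1.49 kJ/s. The optimal diet is the largest prefix of this list for which every included type satisfies E_i/h_i > R on the types above it.
Rate on top 1: 0.0735. shiners: 3.26 > 0.0735 → include.
Rate on top 2: 0.4803. tadpoles: 1.79 > 0.4803 → include.
Rate on top 3: 0.5351. bluegill: 1.49 > 0.5351 → include.
Optimal diet: dragonfly nymphs, shiners, tadpoles, bluegill — 4 of 4 types.

4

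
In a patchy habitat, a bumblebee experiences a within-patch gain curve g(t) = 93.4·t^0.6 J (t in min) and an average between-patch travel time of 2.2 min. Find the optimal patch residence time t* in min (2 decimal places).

3.30 min

Maximise g(t)/(T+t): set derivative to zero → g'(t)(T+t) = g(t).
g'(t) = 0.6·93.4·t^-0.4. Setting 0.6·93.4·t^-0.4 = 93.4·t^0.6/(2.2+t) gives 0.6(2.2+t) = t, so 0.40·t = 0.6×2.2.
t* = 0.6×2.2/0.40 = 3.3 min.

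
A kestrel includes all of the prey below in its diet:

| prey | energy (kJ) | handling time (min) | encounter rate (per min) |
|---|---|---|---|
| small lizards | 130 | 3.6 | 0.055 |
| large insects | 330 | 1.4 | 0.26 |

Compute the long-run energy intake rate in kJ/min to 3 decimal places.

59.507 kJ/min

R = Σλ_iE_i / (1 + Σλ_ih_i)
Numerator: 0.055×130 + 0.26×330 = 92.95
Denominator: 1 + 0.055×3.6 + 0.26×1.4 = 1.562
R = 92.95/1.562 = 59.51 kJ/min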